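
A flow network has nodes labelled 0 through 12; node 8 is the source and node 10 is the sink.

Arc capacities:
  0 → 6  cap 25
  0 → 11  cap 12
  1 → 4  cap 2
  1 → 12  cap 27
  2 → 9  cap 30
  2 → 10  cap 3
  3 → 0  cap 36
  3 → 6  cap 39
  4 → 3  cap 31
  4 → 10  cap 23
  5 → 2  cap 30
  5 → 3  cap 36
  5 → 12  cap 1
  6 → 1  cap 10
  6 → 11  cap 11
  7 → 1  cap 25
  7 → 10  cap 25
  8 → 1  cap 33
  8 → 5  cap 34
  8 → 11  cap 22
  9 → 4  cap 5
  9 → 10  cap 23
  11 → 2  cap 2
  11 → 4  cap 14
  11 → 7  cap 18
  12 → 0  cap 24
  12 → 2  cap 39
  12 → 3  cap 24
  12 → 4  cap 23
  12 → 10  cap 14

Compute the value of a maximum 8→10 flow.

Maximum flow value: 81

augment #1: 8→1→4→10 bottleneck 2, total now 2
augment #2: 8→1→12→10 bottleneck 14, total now 16
augment #3: 8→5→2→10 bottleneck 3, total now 19
augment #4: 8→11→4→10 bottleneck 14, total now 33
augment #5: 8→11→7→10 bottleneck 8, total now 41
augment #6: 8→1→12→4→10 bottleneck 7, total now 48
augment #7: 8→5→2→9→10 bottleneck 23, total now 71
augment #8: 8→1→12→0→11→7→10 bottleneck 6, total now 77
augment #9: 8→5→3→0→11→7→10 bottleneck 4, total now 81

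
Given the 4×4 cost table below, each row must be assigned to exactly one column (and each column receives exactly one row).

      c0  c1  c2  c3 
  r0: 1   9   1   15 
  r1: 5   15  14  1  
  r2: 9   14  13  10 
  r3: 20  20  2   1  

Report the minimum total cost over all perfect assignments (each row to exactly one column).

optimal assignment: row0→col0 (cost 1), row1→col3 (cost 1), row2→col1 (cost 14), row3→col2 (cost 2)
total = 1 + 1 + 14 + 2 = 18

Minimum assignment cost: 18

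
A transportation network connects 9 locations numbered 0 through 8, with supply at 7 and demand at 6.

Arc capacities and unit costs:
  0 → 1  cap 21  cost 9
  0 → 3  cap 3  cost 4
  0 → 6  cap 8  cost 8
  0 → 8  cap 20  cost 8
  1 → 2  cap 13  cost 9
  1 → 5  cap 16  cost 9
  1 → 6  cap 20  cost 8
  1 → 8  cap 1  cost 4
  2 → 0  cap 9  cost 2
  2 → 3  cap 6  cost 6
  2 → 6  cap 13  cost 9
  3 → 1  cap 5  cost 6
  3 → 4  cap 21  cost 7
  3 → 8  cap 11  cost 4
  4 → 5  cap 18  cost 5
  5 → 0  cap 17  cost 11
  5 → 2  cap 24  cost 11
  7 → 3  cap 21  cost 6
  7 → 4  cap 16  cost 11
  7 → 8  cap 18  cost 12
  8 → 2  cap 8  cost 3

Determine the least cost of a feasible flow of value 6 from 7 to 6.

shortest-cost path #1: 7→3→1→6 push 5 @ unit cost 20 (adds 100)
shortest-cost path #2: 7→3→8→2→6 push 1 @ unit cost 22 (adds 22)
total cost = 122

Minimum cost for 6 units: 122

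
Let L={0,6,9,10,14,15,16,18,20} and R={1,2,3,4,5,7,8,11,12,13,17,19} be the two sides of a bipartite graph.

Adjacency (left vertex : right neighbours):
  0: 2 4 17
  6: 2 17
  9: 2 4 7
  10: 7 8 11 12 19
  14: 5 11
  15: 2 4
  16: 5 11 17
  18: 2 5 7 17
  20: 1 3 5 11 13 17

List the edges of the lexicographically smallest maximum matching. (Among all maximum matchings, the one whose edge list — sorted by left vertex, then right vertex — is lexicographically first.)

Lex-smallest maximum matching: {(0,2), (6,17), (9,4), (10,8), (14,5), (16,11), (18,7), (20,1)}

|M| = 8 (so the lex-smallest maximum matching has 8 edges)
process left vertices in ascending order; for each, take the smallest-labelled available neighbour that still permits 8 edges overall, or leave it unmatched if none does
lex-smallest matching: {0-2, 6-17, 9-4, 10-8, 14-5, 16-11, 18-7, 20-1}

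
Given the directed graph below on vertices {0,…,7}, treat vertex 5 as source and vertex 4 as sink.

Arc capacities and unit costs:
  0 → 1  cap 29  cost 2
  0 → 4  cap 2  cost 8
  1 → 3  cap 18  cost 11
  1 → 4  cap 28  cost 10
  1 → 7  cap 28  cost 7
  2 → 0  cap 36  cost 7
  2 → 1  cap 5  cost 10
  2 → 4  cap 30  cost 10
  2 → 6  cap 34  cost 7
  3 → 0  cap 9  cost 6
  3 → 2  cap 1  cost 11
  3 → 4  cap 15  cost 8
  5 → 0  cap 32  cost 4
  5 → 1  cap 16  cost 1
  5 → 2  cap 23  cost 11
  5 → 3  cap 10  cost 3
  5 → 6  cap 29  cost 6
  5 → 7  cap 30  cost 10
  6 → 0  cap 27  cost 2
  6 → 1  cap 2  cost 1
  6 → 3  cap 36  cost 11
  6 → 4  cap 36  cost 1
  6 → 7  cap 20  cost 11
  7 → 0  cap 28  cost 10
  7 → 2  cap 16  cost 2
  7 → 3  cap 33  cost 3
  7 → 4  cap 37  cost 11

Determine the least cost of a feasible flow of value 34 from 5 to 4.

Minimum cost for 34 units: 258

shortest-cost path #1: 5→6→4 push 29 @ unit cost 7 (adds 203)
shortest-cost path #2: 5→1→4 push 5 @ unit cost 11 (adds 55)
total cost = 258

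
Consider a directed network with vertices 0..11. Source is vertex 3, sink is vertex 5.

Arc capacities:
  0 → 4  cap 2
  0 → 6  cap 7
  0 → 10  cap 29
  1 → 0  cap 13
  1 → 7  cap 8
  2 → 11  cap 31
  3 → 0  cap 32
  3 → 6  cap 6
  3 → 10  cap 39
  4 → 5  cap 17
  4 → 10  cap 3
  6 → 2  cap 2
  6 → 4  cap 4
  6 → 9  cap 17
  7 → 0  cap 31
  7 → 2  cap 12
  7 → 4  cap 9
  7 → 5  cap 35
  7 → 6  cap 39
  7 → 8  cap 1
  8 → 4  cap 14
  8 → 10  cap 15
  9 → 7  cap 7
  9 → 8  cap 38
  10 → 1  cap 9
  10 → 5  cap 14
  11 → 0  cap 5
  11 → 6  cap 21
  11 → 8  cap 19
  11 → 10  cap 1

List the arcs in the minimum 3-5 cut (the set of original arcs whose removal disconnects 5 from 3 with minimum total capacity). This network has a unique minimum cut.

Min-cut arcs: {(0,4), (0,6), (1,7), (3,6), (10,5)} (total capacity 37)

augment #1: 3→10→5 push 14
augment #2: 3→0→4→5 push 2
augment #3: 3→6→4→5 push 4
augment #4: 3→6→9→7→5 push 2
augment #5: 3→10→1→7→5 push 8
augment #6: 3→0→6→9→7→5 push 5
augment #7: 3→0→6→9→8→4→5 push 2
max flow = 37; residual-reachable set from 3 gives S-side
cut edges (S→T): {(0,4), (0,6), (1,7), (3,6), (10,5)} total cap 37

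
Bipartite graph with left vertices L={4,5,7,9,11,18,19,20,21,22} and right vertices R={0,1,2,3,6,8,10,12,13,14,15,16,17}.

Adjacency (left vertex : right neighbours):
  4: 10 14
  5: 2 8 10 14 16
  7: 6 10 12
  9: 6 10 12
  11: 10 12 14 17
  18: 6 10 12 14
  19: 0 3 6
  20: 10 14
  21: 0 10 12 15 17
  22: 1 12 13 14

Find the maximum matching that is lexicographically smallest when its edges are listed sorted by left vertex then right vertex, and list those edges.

|M| = 9 (so the lex-smallest maximum matching has 9 edges)
process left vertices in ascending order; for each, take the smallest-labelled available neighbour that still permits 9 edges overall, or leave it unmatched if none does
lex-smallest matching: {4-10, 5-2, 7-6, 9-12, 11-17, 18-14, 19-0, 21-15, 22-1}

Lex-smallest maximum matching: {(4,10), (5,2), (7,6), (9,12), (11,17), (18,14), (19,0), (21,15), (22,1)}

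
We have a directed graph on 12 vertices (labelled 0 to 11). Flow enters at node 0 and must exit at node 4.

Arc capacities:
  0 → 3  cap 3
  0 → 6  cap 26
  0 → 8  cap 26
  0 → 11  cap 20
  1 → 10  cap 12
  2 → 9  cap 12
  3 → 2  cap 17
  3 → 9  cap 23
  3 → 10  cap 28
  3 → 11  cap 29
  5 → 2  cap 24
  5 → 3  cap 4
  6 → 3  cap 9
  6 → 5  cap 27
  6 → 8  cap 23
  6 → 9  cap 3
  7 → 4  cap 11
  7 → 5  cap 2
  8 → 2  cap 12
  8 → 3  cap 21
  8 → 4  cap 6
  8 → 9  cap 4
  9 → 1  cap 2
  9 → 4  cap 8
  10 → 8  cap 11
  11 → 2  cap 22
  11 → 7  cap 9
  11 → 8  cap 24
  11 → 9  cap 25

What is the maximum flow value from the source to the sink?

Maximum flow value: 23

augment #1: 0→8→4 bottleneck 6, total now 6
augment #2: 0→3→9→4 bottleneck 3, total now 9
augment #3: 0→6→9→4 bottleneck 3, total now 12
augment #4: 0→8→9→4 bottleneck 2, total now 14
augment #5: 0→11→7→4 bottleneck 9, total now 23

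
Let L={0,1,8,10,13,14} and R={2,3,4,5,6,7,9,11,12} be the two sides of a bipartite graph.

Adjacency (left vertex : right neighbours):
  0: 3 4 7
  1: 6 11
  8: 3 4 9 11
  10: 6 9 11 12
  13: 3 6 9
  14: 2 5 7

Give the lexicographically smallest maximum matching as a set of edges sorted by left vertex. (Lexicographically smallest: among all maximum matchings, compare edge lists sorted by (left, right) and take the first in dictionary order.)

Lex-smallest maximum matching: {(0,3), (1,6), (8,4), (10,11), (13,9), (14,2)}

|M| = 6 (so the lex-smallest maximum matching has 6 edges)
process left vertices in ascending order; for each, take the smallest-labelled available neighbour that still permits 6 edges overall, or leave it unmatched if none does
lex-smallest matching: {0-3, 1-6, 8-4, 10-11, 13-9, 14-2}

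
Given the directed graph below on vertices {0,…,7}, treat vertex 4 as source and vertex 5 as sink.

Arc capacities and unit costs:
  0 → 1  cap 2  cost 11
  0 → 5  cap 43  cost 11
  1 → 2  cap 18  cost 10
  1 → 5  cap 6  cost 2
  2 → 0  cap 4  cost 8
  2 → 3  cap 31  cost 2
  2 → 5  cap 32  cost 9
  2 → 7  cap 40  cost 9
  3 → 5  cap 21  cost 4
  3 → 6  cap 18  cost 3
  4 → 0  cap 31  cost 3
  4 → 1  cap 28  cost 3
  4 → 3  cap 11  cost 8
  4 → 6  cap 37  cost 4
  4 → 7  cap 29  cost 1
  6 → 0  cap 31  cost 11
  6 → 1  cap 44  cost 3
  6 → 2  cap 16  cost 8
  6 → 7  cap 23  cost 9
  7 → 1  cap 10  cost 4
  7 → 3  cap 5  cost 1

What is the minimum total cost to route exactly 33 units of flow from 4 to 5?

Minimum cost for 33 units: 346

shortest-cost path #1: 4→1→5 push 6 @ unit cost 5 (adds 30)
shortest-cost path #2: 4→7→3→5 push 5 @ unit cost 6 (adds 30)
shortest-cost path #3: 4→3→5 push 11 @ unit cost 12 (adds 132)
shortest-cost path #4: 4→0→5 push 11 @ unit cost 14 (adds 154)
total cost = 346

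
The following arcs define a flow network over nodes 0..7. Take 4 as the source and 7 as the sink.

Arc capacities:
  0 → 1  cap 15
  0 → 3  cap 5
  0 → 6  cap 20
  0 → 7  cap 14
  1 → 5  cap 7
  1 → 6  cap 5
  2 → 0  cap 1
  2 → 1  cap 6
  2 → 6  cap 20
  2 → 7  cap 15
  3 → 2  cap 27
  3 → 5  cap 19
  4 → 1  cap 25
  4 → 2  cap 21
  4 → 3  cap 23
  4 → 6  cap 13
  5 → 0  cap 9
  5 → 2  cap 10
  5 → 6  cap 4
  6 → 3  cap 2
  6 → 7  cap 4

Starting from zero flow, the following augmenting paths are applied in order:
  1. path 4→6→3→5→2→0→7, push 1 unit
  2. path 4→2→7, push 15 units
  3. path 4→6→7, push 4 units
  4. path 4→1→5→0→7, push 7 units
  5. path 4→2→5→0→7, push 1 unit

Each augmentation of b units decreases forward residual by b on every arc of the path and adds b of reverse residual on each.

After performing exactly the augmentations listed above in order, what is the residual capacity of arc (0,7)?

Residual capacity of (0,7): 5

after path 1 (4→6→3→5→2→0→7, push 1): res(0,7)=13
after path 2 (4→2→7, push 15): res(0,7)=13
after path 3 (4→6→7, push 4): res(0,7)=13
after path 4 (4→1→5→0→7, push 7): res(0,7)=6
after path 5 (4→2→5→0→7, push 1): res(0,7)=5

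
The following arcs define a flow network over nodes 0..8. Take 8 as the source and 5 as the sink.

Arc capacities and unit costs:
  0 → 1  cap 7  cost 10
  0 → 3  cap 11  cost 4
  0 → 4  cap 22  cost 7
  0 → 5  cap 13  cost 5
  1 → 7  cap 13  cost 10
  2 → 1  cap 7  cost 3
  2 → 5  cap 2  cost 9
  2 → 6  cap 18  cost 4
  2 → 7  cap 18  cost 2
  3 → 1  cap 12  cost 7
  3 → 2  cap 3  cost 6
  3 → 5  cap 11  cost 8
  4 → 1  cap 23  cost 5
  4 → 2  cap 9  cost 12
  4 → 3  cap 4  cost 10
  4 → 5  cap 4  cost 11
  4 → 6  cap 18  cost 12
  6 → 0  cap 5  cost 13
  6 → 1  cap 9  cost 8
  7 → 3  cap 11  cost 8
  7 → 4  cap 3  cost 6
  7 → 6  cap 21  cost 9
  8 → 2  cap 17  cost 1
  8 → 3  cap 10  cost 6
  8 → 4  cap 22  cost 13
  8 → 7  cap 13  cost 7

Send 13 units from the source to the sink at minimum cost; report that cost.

shortest-cost path #1: 8→2→5 push 2 @ unit cost 10 (adds 20)
shortest-cost path #2: 8→3→5 push 10 @ unit cost 14 (adds 140)
shortest-cost path #3: 8→2→7→3→5 push 1 @ unit cost 19 (adds 19)
total cost = 179

Minimum cost for 13 units: 179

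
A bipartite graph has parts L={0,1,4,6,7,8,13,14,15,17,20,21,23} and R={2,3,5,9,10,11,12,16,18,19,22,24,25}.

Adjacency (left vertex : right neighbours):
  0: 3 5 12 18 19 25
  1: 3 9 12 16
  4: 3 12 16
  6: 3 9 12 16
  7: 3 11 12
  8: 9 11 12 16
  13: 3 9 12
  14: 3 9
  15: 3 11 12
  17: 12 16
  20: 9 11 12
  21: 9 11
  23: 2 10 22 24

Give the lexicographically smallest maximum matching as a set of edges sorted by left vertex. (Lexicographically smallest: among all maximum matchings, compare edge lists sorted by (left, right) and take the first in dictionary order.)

Lex-smallest maximum matching: {(0,5), (1,3), (4,12), (6,9), (7,11), (8,16), (23,2)}

|M| = 7 (so the lex-smallest maximum matching has 7 edges)
process left vertices in ascending order; for each, take the smallest-labelled available neighbour that still permits 7 edges overall, or leave it unmatched if none does
lex-smallest matching: {0-5, 1-3, 4-12, 6-9, 7-11, 8-16, 23-2}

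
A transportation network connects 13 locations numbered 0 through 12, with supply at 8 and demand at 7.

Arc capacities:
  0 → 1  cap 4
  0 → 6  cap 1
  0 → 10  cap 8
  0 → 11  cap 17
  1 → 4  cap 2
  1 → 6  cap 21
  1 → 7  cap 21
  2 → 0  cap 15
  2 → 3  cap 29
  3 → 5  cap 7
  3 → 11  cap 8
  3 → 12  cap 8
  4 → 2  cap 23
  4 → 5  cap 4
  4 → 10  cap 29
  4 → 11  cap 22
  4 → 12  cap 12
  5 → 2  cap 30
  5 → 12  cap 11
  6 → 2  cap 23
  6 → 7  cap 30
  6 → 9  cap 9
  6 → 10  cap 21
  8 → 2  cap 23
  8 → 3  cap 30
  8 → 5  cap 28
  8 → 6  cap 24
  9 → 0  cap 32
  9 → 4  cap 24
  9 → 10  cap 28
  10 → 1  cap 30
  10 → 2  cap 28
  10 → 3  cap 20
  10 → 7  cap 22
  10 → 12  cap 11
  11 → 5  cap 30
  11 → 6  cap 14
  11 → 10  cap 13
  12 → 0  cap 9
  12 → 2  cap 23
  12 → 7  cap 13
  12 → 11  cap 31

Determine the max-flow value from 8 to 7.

Maximum flow value: 66

augment #1: 8→6→7 bottleneck 24, total now 24
augment #2: 8→3→12→7 bottleneck 8, total now 32
augment #3: 8→5→12→7 bottleneck 5, total now 37
augment #4: 8→2→0→1→7 bottleneck 4, total now 41
augment #5: 8→2→0→6→7 bottleneck 1, total now 42
augment #6: 8→2→0→10→7 bottleneck 8, total now 50
augment #7: 8→3→11→6→7 bottleneck 5, total now 55
augment #8: 8→3→11→10→7 bottleneck 3, total now 58
augment #9: 8→2→0→11→10→7 bottleneck 2, total now 60
augment #10: 8→5→12→11→10→7 bottleneck 6, total now 66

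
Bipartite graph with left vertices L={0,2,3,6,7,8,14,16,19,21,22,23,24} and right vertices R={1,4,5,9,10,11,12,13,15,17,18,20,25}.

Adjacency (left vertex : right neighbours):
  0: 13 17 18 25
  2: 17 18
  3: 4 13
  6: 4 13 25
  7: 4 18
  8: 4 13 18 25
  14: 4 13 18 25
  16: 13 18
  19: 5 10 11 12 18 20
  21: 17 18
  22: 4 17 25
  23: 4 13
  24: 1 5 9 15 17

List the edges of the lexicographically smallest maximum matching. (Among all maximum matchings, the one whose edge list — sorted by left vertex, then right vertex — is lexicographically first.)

|M| = 7 (so the lex-smallest maximum matching has 7 edges)
process left vertices in ascending order; for each, take the smallest-labelled available neighbour that still permits 7 edges overall, or leave it unmatched if none does
lex-smallest matching: {0-13, 2-17, 3-4, 6-25, 7-18, 19-5, 24-1}

Lex-smallest maximum matching: {(0,13), (2,17), (3,4), (6,25), (7,18), (19,5), (24,1)}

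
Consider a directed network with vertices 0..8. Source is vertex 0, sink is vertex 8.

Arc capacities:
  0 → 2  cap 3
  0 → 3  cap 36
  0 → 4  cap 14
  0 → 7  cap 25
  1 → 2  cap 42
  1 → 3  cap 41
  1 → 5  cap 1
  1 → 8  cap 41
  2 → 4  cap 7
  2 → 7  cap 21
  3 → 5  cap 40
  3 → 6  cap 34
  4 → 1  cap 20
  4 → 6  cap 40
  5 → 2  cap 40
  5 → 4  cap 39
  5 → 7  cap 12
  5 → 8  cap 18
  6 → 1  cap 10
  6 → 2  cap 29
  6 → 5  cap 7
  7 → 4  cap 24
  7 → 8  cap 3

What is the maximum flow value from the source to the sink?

augment #1: 0→7→8 bottleneck 3, total now 3
augment #2: 0→3→5→8 bottleneck 18, total now 21
augment #3: 0→4→1→8 bottleneck 14, total now 35
augment #4: 0→2→4→1→8 bottleneck 3, total now 38
augment #5: 0→3→6→1→8 bottleneck 10, total now 48
augment #6: 0→7→4→1→8 bottleneck 3, total now 51

Maximum flow value: 51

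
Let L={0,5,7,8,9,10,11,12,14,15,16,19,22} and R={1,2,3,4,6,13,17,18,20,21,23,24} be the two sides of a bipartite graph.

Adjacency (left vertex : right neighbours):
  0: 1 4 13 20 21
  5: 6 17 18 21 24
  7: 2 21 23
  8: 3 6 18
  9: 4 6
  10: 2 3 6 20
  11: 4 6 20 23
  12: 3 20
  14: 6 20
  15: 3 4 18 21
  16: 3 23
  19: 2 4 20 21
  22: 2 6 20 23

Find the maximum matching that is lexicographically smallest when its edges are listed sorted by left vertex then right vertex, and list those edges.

Lex-smallest maximum matching: {(0,1), (5,17), (7,2), (8,3), (9,4), (10,6), (11,20), (15,18), (16,23), (19,21)}

|M| = 10 (so the lex-smallest maximum matching has 10 edges)
process left vertices in ascending order; for each, take the smallest-labelled available neighbour that still permits 10 edges overall, or leave it unmatched if none does
lex-smallest matching: {0-1, 5-17, 7-2, 8-3, 9-4, 10-6, 11-20, 15-18, 16-23, 19-21}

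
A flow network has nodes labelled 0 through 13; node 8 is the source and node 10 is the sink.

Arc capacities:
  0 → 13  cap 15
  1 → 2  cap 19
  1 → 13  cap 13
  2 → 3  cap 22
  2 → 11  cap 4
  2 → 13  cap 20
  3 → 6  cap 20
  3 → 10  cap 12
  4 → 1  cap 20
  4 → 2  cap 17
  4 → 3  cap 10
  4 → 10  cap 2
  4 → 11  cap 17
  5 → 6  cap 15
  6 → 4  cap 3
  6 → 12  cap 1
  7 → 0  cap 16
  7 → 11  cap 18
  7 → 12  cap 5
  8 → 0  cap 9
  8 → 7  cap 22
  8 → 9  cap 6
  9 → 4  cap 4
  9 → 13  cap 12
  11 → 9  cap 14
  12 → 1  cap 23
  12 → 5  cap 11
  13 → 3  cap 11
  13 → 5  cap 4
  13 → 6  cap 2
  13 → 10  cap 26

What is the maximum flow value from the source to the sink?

augment #1: 8→0→13→10 bottleneck 9, total now 9
augment #2: 8→9→4→10 bottleneck 2, total now 11
augment #3: 8→9→13→10 bottleneck 4, total now 15
augment #4: 8→7→0→13→10 bottleneck 6, total now 21
augment #5: 8→7→11→9→13→10 bottleneck 7, total now 28
augment #6: 8→7→11→9→4→3→10 bottleneck 2, total now 30
augment #7: 8→7→11→9→13→3→10 bottleneck 1, total now 31
augment #8: 8→7→12→1→2→3→10 bottleneck 5, total now 36

Maximum flow value: 36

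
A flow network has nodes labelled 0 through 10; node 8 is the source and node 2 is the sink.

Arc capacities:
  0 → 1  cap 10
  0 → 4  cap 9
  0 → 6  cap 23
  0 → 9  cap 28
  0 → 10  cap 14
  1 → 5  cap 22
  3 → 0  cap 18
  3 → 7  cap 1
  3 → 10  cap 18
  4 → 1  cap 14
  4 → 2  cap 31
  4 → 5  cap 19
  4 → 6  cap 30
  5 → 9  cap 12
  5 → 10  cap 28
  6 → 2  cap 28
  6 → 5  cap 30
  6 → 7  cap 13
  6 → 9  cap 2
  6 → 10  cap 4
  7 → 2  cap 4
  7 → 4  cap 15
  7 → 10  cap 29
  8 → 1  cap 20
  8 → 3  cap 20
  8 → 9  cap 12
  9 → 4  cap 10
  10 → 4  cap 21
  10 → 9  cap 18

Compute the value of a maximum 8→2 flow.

augment #1: 8→3→7→2 bottleneck 1, total now 1
augment #2: 8→9→4→2 bottleneck 10, total now 11
augment #3: 8→3→0→4→2 bottleneck 9, total now 20
augment #4: 8→3→0→6→2 bottleneck 9, total now 29
augment #5: 8→3→10→4→2 bottleneck 1, total now 30
augment #6: 8→1→5→10→4→2 bottleneck 11, total now 41
augment #7: 8→1→5→10→4→6→2 bottleneck 9, total now 50

Maximum flow value: 50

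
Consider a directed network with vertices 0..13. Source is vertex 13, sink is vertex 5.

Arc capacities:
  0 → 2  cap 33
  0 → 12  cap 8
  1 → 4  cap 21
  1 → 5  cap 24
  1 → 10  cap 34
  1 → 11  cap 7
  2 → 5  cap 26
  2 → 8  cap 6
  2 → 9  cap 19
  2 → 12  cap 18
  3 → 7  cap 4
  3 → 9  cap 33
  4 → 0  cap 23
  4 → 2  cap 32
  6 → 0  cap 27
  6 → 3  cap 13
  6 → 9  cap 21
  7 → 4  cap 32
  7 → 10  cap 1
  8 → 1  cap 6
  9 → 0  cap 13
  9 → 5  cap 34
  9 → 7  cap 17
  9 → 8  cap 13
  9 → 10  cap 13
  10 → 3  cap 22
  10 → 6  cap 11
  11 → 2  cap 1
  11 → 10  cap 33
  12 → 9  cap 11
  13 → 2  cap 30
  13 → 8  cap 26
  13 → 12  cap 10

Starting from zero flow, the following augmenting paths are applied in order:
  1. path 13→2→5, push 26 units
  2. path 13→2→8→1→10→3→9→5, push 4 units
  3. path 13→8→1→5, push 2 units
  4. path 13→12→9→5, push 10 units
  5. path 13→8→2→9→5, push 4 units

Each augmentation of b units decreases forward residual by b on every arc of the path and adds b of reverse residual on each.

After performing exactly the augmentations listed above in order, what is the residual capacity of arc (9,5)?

after path 1 (13→2→5, push 26): res(9,5)=34
after path 2 (13→2→8→1→10→3→9→5, push 4): res(9,5)=30
after path 3 (13→8→1→5, push 2): res(9,5)=30
after path 4 (13→12→9→5, push 10): res(9,5)=20
after path 5 (13→8→2→9→5, push 4): res(9,5)=16

Residual capacity of (9,5): 16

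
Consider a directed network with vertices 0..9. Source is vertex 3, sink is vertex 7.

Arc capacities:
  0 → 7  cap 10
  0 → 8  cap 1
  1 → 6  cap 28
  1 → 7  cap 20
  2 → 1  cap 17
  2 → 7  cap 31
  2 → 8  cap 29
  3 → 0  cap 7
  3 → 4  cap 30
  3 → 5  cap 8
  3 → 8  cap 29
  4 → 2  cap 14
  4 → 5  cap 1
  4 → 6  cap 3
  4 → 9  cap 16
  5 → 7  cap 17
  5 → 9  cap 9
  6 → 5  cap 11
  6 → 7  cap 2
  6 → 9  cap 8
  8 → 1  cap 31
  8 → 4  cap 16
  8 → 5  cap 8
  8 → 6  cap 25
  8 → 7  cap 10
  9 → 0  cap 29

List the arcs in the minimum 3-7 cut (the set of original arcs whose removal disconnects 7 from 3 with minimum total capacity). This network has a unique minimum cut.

Min-cut arcs: {(0,7), (0,8), (3,5), (3,8), (4,2), (4,5), (4,6)} (total capacity 66)

augment #1: 3→0→7 push 7
augment #2: 3→5→7 push 8
augment #3: 3→8→7 push 10
augment #4: 3→4→2→7 push 14
augment #5: 3→4→5→7 push 1
augment #6: 3→4→6→7 push 2
augment #7: 3→8→1→7 push 19
augment #8: 3→4→6→5→7 push 1
augment #9: 3→4→9→0→7 push 3
augment #10: 3→4→9→0→8→1→7 push 1
max flow = 66; residual-reachable set from 3 gives S-side
cut edges (S→T): {(0,7), (0,8), (3,5), (3,8), (4,2), (4,5), (4,6)} total cap 66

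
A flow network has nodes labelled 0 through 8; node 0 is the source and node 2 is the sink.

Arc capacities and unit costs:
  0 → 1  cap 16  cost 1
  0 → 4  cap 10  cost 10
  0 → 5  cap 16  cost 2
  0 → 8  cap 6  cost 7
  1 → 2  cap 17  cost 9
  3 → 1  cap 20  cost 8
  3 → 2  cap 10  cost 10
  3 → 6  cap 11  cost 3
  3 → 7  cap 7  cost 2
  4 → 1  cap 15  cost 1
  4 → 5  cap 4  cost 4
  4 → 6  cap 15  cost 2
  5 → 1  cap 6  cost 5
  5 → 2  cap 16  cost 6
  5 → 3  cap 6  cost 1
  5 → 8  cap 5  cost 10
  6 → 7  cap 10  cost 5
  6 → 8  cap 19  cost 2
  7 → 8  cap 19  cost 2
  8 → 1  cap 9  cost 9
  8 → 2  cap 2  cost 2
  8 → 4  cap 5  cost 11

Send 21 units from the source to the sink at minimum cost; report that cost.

Minimum cost for 21 units: 176

shortest-cost path #1: 0→5→2 push 16 @ unit cost 8 (adds 128)
shortest-cost path #2: 0→8→2 push 2 @ unit cost 9 (adds 18)
shortest-cost path #3: 0→1→2 push 3 @ unit cost 10 (adds 30)
total cost = 176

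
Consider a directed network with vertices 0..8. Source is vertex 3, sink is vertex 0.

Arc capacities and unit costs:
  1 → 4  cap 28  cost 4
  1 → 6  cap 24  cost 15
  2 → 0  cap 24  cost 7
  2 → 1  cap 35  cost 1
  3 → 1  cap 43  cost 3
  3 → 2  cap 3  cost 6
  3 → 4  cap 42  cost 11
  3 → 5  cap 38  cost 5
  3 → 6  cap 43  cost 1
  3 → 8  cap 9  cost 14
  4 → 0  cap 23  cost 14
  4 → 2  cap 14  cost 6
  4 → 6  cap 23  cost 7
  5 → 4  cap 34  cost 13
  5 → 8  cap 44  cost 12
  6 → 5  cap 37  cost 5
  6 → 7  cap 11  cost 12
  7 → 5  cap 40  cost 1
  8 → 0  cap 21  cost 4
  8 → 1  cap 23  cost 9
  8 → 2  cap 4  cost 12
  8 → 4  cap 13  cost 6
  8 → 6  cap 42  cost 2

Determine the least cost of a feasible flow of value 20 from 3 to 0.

shortest-cost path #1: 3→2→0 push 3 @ unit cost 13 (adds 39)
shortest-cost path #2: 3→8→0 push 9 @ unit cost 18 (adds 162)
shortest-cost path #3: 3→1→4→2→0 push 8 @ unit cost 20 (adds 160)
total cost = 361

Minimum cost for 20 units: 361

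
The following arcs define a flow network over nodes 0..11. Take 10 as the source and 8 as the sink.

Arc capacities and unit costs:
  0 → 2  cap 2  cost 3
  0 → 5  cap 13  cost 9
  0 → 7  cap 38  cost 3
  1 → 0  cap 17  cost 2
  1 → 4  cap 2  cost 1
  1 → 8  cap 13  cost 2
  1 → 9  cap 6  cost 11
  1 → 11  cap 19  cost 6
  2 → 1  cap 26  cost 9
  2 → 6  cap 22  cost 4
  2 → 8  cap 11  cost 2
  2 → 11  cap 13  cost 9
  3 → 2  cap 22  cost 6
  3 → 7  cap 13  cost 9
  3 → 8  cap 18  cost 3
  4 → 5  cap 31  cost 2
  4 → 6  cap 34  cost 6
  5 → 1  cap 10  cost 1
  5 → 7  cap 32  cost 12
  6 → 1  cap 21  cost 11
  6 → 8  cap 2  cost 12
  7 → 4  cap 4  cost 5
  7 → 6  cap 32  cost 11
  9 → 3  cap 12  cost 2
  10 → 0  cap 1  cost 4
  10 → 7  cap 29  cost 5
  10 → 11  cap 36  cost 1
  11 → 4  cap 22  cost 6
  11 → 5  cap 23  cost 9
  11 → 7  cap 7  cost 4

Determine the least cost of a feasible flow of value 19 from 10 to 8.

Minimum cost for 19 units: 368

shortest-cost path #1: 10→0→2→8 push 1 @ unit cost 9 (adds 9)
shortest-cost path #2: 10→11→4→5→1→8 push 10 @ unit cost 12 (adds 120)
shortest-cost path #3: 10→11→4→6→8 push 2 @ unit cost 25 (adds 50)
shortest-cost path #4: 10→11→4→6→1→8 push 3 @ unit cost 26 (adds 78)
shortest-cost path #5: 10→11→4→6→1→0→2→8 push 1 @ unit cost 31 (adds 31)
shortest-cost path #6: 10→11→4→6→1→9→3→8 push 2 @ unit cost 40 (adds 80)
total cost = 368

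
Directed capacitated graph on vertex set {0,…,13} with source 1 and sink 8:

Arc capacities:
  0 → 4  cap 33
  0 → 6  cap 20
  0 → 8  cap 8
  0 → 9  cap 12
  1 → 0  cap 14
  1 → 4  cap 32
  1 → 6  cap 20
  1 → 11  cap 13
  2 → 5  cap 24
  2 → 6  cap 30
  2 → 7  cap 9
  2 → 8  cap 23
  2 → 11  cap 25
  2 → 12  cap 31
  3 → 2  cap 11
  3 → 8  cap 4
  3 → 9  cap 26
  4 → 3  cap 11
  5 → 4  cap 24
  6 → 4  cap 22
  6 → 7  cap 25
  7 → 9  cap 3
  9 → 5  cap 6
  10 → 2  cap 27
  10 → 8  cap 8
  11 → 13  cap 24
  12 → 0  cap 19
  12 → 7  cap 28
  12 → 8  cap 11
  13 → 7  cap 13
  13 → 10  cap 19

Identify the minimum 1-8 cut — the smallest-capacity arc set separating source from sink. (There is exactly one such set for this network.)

augment #1: 1→0→8 push 8
augment #2: 1→4→3→8 push 4
augment #3: 1→4→3→2→8 push 7
augment #4: 1→11→13→10→8 push 8
augment #5: 1→11→13→10→2→8 push 5
max flow = 32; residual-reachable set from 1 gives S-side
cut edges (S→T): {(0,8), (1,11), (4,3)} total cap 32

Min-cut arcs: {(0,8), (1,11), (4,3)} (total capacity 32)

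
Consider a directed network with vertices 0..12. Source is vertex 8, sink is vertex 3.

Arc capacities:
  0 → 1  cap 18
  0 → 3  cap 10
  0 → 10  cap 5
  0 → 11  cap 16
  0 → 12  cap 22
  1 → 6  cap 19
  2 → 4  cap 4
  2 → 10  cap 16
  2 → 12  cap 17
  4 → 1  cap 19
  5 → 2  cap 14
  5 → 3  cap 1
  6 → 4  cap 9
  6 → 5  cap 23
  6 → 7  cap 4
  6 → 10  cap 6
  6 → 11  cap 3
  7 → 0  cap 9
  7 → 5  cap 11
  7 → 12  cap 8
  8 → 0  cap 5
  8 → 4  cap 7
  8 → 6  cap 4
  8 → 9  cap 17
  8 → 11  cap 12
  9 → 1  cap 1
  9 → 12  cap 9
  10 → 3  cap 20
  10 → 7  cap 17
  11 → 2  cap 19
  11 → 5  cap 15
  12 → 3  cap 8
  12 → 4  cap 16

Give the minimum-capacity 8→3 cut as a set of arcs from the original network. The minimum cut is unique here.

Min-cut arcs: {(8,0), (8,4), (8,6), (8,11), (9,1), (9,12)} (total capacity 38)

augment #1: 8→0→3 push 5
augment #2: 8→6→5→3 push 1
augment #3: 8→6→10→3 push 3
augment #4: 8→9→12→3 push 8
augment #5: 8→11→2→10→3 push 12
augment #6: 8→4→1→6→10→3 push 3
augment #7: 8→4→1→6→7→0→3 push 4
augment #8: 8→9→1→6→5→2→10→3 push 1
augment #9: 8→9→12→4→1→6→5→2→10→3 push 1
max flow = 38; residual-reachable set from 8 gives S-side
cut edges (S→T): {(8,0), (8,4), (8,6), (8,11), (9,1), (9,12)} total cap 38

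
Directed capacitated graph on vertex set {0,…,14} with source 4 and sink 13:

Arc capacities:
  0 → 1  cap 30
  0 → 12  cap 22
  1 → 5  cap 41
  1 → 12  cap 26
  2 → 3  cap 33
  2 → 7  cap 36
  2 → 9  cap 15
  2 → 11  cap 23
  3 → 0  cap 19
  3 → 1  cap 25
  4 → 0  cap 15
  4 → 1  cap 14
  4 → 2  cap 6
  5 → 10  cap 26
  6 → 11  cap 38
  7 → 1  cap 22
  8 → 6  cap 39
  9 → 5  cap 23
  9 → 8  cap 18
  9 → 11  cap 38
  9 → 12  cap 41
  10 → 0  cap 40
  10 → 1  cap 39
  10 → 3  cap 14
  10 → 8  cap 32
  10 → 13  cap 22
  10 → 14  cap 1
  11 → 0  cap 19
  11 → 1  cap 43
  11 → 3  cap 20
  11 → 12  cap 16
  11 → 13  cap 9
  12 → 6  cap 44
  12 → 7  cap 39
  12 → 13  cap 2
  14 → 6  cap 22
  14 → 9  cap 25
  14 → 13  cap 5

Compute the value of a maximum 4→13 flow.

augment #1: 4→0→12→13 bottleneck 2, total now 2
augment #2: 4→2→11→13 bottleneck 6, total now 8
augment #3: 4→1→5→10→13 bottleneck 14, total now 22
augment #4: 4→0→1→5→10→13 bottleneck 8, total now 30
augment #5: 4→0→12→6→11→13 bottleneck 3, total now 33
augment #6: 4→0→1→5→10→14→13 bottleneck 1, total now 34

Maximum flow value: 34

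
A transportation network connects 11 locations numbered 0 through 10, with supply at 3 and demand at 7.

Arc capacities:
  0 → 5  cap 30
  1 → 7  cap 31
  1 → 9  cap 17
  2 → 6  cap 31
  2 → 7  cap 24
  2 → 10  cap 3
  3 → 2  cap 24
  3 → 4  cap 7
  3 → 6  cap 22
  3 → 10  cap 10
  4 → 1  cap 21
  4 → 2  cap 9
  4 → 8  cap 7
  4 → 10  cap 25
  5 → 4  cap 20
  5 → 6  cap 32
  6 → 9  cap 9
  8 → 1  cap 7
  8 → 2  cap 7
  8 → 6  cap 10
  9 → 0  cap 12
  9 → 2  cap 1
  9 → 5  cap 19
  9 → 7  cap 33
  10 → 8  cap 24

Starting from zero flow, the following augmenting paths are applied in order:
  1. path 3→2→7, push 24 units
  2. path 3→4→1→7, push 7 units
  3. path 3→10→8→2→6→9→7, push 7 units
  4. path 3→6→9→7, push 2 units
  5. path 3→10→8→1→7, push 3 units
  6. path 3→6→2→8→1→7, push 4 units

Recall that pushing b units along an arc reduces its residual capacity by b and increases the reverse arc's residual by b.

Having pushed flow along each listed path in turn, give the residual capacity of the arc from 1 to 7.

Residual capacity of (1,7): 17

after path 1 (3→2→7, push 24): res(1,7)=31
after path 2 (3→4→1→7, push 7): res(1,7)=24
after path 3 (3→10→8→2→6→9→7, push 7): res(1,7)=24
after path 4 (3→6→9→7, push 2): res(1,7)=24
after path 5 (3→10→8→1→7, push 3): res(1,7)=21
after path 6 (3→6→2→8→1→7, push 4): res(1,7)=17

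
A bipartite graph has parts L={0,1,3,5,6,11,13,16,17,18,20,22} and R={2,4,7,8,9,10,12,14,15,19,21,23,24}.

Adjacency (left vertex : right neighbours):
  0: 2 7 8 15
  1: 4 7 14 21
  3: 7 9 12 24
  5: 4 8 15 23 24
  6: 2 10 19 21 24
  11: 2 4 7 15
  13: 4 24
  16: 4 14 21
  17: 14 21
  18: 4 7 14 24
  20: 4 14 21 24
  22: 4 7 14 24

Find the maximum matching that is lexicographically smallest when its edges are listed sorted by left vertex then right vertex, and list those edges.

Lex-smallest maximum matching: {(0,2), (1,4), (3,9), (5,8), (6,10), (11,15), (13,24), (16,14), (17,21), (18,7)}

|M| = 10 (so the lex-smallest maximum matching has 10 edges)
process left vertices in ascending order; for each, take the smallest-labelled available neighbour that still permits 10 edges overall, or leave it unmatched if none does
lex-smallest matching: {0-2, 1-4, 3-9, 5-8, 6-10, 11-15, 13-24, 16-14, 17-21, 18-7}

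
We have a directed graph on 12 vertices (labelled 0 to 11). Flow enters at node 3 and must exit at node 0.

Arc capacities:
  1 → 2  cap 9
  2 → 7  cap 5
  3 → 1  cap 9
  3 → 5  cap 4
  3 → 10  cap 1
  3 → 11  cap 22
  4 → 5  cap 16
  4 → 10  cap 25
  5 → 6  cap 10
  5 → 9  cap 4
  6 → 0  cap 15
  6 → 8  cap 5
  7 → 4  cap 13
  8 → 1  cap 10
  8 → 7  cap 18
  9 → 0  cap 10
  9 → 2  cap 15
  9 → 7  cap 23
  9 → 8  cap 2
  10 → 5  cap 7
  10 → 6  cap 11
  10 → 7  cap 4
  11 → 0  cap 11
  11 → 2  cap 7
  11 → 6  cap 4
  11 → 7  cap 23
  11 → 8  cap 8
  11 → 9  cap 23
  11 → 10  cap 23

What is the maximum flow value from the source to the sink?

augment #1: 3→11→0 bottleneck 11, total now 11
augment #2: 3→5→6→0 bottleneck 4, total now 15
augment #3: 3→10→6→0 bottleneck 1, total now 16
augment #4: 3→11→6→0 bottleneck 4, total now 20
augment #5: 3→11→9→0 bottleneck 7, total now 27
augment #6: 3→1→2→7→4→5→6→0 bottleneck 5, total now 32

Maximum flow value: 32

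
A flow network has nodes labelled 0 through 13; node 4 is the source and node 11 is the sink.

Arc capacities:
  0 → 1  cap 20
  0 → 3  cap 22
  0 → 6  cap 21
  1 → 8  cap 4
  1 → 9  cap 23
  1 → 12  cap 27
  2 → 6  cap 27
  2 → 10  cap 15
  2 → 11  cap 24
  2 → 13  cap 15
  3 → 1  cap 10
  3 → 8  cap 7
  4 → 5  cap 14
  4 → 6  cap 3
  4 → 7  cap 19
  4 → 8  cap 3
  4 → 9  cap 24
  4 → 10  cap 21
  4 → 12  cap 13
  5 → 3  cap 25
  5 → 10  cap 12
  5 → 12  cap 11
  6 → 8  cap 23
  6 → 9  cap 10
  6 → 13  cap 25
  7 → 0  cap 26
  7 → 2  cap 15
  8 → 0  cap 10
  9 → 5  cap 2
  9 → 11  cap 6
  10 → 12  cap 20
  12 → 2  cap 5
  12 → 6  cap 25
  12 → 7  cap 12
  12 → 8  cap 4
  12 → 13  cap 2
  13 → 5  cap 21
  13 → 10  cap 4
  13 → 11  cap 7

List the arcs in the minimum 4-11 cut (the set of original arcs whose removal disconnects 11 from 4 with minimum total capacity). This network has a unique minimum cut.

Min-cut arcs: {(7,2), (9,11), (12,2), (13,11)} (total capacity 33)

augment #1: 4→9→11 push 6
augment #2: 4→6→13→11 push 3
augment #3: 4→7→2→11 push 15
augment #4: 4→12→2→11 push 5
augment #5: 4→12→13→11 push 2
augment #6: 4→12→6→13→11 push 2
max flow = 33; residual-reachable set from 4 gives S-side
cut edges (S→T): {(7,2), (9,11), (12,2), (13,11)} total cap 33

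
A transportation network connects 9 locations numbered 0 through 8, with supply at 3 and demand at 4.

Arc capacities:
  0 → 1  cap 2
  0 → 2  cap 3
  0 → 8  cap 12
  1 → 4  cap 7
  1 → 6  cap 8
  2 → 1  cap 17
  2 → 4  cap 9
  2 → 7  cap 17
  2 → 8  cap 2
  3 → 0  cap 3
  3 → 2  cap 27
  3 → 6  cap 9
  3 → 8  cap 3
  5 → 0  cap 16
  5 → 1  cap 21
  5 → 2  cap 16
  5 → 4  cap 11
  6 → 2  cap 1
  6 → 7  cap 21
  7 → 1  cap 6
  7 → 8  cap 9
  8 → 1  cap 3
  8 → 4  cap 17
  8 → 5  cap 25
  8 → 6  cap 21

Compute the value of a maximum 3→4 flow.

Maximum flow value: 33

augment #1: 3→2→4 bottleneck 9, total now 9
augment #2: 3→8→4 bottleneck 3, total now 12
augment #3: 3→0→1→4 bottleneck 2, total now 14
augment #4: 3→0→8→4 bottleneck 1, total now 15
augment #5: 3→2→1→4 bottleneck 5, total now 20
augment #6: 3→2→8→4 bottleneck 2, total now 22
augment #7: 3→2→7→8→4 bottleneck 9, total now 31
augment #8: 3→2→1→0→8→4 bottleneck 2, total now 33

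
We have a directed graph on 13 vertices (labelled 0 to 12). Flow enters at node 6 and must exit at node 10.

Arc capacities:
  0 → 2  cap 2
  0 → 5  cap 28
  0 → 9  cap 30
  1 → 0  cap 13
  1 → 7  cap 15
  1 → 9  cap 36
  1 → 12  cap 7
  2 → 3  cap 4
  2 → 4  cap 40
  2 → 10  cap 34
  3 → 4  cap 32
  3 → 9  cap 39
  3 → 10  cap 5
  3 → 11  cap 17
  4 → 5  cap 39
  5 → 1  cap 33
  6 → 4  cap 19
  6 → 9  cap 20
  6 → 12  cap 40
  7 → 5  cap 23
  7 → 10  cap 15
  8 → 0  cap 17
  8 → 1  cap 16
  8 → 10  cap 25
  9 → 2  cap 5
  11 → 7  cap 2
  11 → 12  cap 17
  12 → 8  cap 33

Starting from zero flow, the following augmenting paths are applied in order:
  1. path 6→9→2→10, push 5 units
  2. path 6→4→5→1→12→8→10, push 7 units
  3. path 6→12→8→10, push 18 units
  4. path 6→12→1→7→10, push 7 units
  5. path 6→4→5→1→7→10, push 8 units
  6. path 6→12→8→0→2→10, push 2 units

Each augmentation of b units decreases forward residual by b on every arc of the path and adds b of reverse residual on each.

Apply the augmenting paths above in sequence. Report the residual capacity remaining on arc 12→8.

after path 1 (6→9→2→10, push 5): res(12,8)=33
after path 2 (6→4→5→1→12→8→10, push 7): res(12,8)=26
after path 3 (6→12→8→10, push 18): res(12,8)=8
after path 4 (6→12→1→7→10, push 7): res(12,8)=8
after path 5 (6→4→5→1→7→10, push 8): res(12,8)=8
after path 6 (6→12→8→0→2→10, push 2): res(12,8)=6

Residual capacity of (12,8): 6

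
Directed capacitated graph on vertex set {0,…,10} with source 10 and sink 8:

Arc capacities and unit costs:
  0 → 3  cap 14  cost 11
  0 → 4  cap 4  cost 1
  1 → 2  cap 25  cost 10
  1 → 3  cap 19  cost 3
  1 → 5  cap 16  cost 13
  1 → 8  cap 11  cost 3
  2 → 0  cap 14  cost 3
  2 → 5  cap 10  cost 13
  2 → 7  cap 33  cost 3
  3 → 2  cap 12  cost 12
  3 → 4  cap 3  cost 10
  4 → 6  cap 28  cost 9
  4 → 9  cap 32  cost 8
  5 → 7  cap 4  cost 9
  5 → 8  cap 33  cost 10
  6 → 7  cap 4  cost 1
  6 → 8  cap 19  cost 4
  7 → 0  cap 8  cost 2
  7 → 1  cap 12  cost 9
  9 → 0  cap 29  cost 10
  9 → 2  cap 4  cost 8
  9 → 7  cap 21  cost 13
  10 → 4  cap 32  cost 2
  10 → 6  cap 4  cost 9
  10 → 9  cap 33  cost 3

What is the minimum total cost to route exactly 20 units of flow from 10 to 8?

shortest-cost path #1: 10→6→8 push 4 @ unit cost 13 (adds 52)
shortest-cost path #2: 10→4→6→8 push 15 @ unit cost 15 (adds 225)
shortest-cost path #3: 10→4→6→7→1→8 push 1 @ unit cost 24 (adds 24)
total cost = 301

Minimum cost for 20 units: 301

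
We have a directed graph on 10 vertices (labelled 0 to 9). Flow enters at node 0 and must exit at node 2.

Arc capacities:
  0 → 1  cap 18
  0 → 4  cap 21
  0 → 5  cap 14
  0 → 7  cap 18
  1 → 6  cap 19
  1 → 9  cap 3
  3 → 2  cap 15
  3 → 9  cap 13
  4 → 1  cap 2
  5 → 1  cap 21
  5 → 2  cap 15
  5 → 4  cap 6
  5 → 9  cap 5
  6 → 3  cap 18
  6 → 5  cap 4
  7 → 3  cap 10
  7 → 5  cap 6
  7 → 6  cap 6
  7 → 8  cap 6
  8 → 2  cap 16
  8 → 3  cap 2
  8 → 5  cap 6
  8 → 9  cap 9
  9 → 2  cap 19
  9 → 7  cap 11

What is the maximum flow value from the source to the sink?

augment #1: 0→5→2 bottleneck 14, total now 14
augment #2: 0→1→9→2 bottleneck 3, total now 17
augment #3: 0→7→3→2 bottleneck 10, total now 27
augment #4: 0→7→5→2 bottleneck 1, total now 28
augment #5: 0→7→8→2 bottleneck 6, total now 34
augment #6: 0→1→6→3→2 bottleneck 5, total now 39
augment #7: 0→7→5→9→2 bottleneck 1, total now 40
augment #8: 0→1→6→3→9→2 bottleneck 10, total now 50
augment #9: 0→4→1→6→3→9→2 bottleneck 2, total now 52

Maximum flow value: 52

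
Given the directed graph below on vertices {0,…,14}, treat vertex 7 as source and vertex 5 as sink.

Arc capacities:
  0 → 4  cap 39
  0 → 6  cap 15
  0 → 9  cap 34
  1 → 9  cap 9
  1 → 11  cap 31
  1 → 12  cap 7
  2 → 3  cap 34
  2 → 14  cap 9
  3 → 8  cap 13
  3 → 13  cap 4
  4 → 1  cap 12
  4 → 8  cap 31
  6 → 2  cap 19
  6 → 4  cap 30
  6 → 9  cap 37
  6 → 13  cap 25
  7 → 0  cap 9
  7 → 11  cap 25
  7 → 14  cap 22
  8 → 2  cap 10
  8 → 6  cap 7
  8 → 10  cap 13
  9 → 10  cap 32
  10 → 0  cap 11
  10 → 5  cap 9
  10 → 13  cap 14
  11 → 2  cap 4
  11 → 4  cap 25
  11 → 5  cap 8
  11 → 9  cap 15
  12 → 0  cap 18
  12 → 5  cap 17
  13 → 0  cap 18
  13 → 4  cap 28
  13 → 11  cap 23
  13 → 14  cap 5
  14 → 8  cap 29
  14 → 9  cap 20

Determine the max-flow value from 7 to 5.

Maximum flow value: 24

augment #1: 7→11→5 bottleneck 8, total now 8
augment #2: 7→0→9→10→5 bottleneck 9, total now 17
augment #3: 7→11→4→1→12→5 bottleneck 7, total now 24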